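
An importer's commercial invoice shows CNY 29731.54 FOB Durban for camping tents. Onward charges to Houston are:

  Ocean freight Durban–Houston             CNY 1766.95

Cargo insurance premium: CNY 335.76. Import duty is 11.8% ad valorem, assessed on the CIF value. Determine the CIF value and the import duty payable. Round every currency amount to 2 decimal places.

CIF value: CNY 31834.25; import duty: CNY 3756.44

CIF = FOB price + freight + insurance
CIF = 29731.54 + 1766.95 + 335.76 = 31834.25
Import duty = 31834.25 × 11.8% = 3756.44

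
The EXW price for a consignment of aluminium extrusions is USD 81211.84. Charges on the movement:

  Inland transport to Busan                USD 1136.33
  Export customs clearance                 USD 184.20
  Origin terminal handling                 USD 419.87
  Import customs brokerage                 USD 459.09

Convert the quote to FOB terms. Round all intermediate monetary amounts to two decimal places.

FOB price: USD 82952.24

Not relevant to the conversion: brokerage — on the buyer under both terms; not part of either seller's price.
From EXW to FOB, the seller additionally bears: inland to port, export clearance, origin terminal.
FOB price = 81211.84 + 1136.33 + 184.20 + 419.87 = 82952.24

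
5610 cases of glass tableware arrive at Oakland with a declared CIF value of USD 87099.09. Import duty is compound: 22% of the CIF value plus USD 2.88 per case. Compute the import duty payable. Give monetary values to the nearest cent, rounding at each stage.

Import duty: USD 35318.60

Ad valorem component: 87099.09 × 22% = 19161.80
Specific component: 5610 × 2.88 = 16156.80
Import duty = 19161.80 + 16156.80 = 35318.60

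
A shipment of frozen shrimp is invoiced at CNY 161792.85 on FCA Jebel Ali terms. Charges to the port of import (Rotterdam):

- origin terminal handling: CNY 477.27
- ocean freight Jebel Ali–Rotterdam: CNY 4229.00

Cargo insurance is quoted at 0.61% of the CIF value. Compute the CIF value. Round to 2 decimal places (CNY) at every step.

Let C be the CIF value. C = FCA price + pre-shipment costs + freight + 0.61% × C
C − 0.61% × C = 161792.85 + 477.27 + 4229.00
0.9939 × C = 166499.12
C = 166499.12 / 0.9939 = 167521.00
Insurance premium = 0.61% × 167521.00 = 1021.88

CIF value: CNY 167521.00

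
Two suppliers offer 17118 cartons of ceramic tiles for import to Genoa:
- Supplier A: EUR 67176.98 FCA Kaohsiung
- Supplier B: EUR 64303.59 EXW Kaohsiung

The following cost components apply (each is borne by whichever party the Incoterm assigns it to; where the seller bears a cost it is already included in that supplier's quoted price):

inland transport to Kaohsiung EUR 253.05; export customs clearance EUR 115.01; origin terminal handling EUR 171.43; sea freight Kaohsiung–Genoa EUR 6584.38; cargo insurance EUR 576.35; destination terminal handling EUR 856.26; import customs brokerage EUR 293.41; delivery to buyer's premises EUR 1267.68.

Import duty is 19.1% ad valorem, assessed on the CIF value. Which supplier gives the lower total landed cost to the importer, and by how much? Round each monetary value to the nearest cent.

Supplier A (FCA):
CIF value = FCA price + origin terminal + freight + insurance = 67176.98 + 171.43 + 6584.38 + 576.35 = 74509.14
Import duty = 74509.14 × 19.1% = 14231.25
Buyer bears (A): 171.43 + 6584.38 + 576.35 + 856.26 + 293.41 + 1267.68 = 9749.51
Landed cost (A) = invoice 67176.98 + 9749.51 + duty 14231.25 = 91157.74
Supplier B (EXW):
CIF value = EXW price + inland to port + export clearance + origin terminal + freight + insurance = 64303.59 + 253.05 + 115.01 + 171.43 + 6584.38 + 576.35 = 72003.81
Import duty = 72003.81 × 19.1% = 13752.73
Buyer bears (B): 253.05 + 115.01 + 171.43 + 6584.38 + 576.35 + 856.26 + 293.41 + 1267.68 = 10117.57
Landed cost (B) = invoice 64303.59 + 10117.57 + duty 13752.73 = 88173.89
Difference = |91157.74 − 88173.89| = 2983.85

Supplier B is cheaper by EUR 2983.85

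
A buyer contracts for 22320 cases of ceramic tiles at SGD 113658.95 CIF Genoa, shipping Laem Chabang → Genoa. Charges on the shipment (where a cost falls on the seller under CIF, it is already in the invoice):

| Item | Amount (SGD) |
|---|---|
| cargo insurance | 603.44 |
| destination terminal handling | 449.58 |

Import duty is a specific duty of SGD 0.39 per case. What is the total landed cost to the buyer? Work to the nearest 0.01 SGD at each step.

Total landed cost: SGD 122813.33

CIF: the seller pays costs through ocean freight and marine insurance to the destination port.
Already in the invoice (seller's account under CIF): insurance — exclude.
The CIF price already equals the CIF value: 113658.95
Import duty = 22320 × 0.39 = 8704.80
Buyer bears: destination terminal 449.58 + duty 8704.80 = 9154.38
Landed cost = invoice 113658.95 + 9154.38 = 122813.33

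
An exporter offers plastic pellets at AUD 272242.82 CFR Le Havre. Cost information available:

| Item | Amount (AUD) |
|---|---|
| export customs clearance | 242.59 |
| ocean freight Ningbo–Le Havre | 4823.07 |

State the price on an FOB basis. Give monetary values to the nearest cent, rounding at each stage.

FOB price: AUD 267419.75

Not relevant to the conversion: export clearance — on the seller under both CFR and FOB; already in the CFR price and stays in the FOB price.
From CFR to FOB, the seller no longer bears: freight.
FOB price = 272242.82 − 4823.07 = 267419.75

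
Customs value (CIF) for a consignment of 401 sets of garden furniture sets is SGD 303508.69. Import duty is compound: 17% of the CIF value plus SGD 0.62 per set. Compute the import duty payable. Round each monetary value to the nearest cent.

Import duty: SGD 51845.10

Ad valorem component: 303508.69 × 17% = 51596.48
Specific component: 401 × 0.62 = 248.62
Import duty = 51596.48 + 248.62 = 51845.10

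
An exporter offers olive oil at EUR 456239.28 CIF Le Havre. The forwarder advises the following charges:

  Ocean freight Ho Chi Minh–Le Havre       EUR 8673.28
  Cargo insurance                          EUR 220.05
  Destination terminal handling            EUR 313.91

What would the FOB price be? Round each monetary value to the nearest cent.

FOB price: EUR 447345.95

Not relevant to the conversion: destination terminal — on the buyer under both terms; not part of either seller's price.
From CIF to FOB, the seller no longer bears: freight, insurance.
FOB price = 456239.28 − 8673.28 − 220.05 = 447345.95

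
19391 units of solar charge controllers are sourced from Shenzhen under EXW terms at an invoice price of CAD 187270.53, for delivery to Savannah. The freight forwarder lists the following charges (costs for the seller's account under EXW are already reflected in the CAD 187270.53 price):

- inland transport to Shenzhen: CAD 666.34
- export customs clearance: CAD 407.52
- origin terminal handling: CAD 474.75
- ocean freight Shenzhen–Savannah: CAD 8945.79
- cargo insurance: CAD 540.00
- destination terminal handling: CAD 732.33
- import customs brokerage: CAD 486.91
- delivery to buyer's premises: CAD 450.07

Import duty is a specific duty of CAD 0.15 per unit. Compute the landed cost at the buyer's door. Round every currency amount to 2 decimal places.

Total landed cost: CAD 202882.89

EXW: the seller makes goods available at their premises; the buyer bears all onward costs.
CIF value = EXW price + inland to port + export clearance + origin terminal + freight + insurance = 187270.53 + 666.34 + 407.52 + 474.75 + 8945.79 + 540.00 = 198304.93
Import duty = 19391 × 0.15 = 2908.65
Buyer bears: inland to port 666.34 + export clearance 407.52 + origin terminal 474.75 + freight 8945.79 + insurance 540.00 + destination terminal 732.33 + brokerage 486.91 + delivery 450.07 + duty 2908.65 = 15612.36
Landed cost = invoice 187270.53 + 15612.36 = 202882.89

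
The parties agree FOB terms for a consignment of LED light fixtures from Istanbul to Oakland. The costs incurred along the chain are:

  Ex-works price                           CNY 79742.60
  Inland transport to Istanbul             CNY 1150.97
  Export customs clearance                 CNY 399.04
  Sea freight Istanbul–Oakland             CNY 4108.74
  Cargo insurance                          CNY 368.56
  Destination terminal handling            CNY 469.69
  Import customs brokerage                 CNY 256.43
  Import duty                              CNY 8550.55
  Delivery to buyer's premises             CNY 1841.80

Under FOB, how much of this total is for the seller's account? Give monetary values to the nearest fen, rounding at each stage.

Seller's account: CNY 81292.61

FOB: the seller bears costs until goods are on board at the origin port; the buyer bears freight, insurance and all costs thereafter.
Seller's account: goods 79742.60 + inland to port 1150.97 + export clearance 399.04 = 81292.61
Buyer's account: freight 4108.74 + insurance 368.56 + destination terminal 469.69 + brokerage 256.43 + duty 8550.55 + delivery 1841.80 = 15595.77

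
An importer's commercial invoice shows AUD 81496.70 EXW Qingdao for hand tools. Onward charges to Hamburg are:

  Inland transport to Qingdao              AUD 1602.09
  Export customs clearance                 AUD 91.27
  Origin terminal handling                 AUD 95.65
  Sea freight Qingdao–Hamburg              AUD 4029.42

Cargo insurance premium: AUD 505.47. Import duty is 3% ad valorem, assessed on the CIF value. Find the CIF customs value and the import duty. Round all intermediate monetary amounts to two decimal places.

CIF value: AUD 87820.60; import duty: AUD 2634.62

CIF = EXW price + pre-shipment costs + freight + insurance
CIF = 81496.70 + 1602.09 + 91.27 + 95.65 + 4029.42 + 505.47 = 87820.60
Import duty = 87820.60 × 3% = 2634.62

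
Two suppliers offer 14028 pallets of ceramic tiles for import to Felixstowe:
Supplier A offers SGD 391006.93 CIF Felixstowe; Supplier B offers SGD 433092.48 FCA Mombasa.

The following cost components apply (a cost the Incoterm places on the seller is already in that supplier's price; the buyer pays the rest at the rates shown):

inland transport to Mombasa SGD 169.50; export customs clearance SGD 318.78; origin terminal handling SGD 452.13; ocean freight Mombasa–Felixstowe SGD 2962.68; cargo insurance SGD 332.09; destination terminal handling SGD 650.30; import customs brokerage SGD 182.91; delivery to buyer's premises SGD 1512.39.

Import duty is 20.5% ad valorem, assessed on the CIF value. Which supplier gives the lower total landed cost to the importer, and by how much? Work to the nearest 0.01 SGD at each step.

Supplier A is cheaper by SGD 55228.10

Supplier A (CIF):
The CIF price already equals the CIF value: 391006.93
Import duty = 391006.93 × 20.5% = 80156.42
Buyer bears (A): 650.30 + 182.91 + 1512.39 = 2345.60
Landed cost (A) = invoice 391006.93 + 2345.60 + duty 80156.42 = 473508.95
Supplier B (FCA):
CIF value = FCA price + origin terminal + freight + insurance = 433092.48 + 452.13 + 2962.68 + 332.09 = 436839.38
Import duty = 436839.38 × 20.5% = 89552.07
Buyer bears (B): 452.13 + 2962.68 + 332.09 + 650.30 + 182.91 + 1512.39 = 6092.50
Landed cost (B) = invoice 433092.48 + 6092.50 + duty 89552.07 = 528737.05
Difference = |473508.95 − 528737.05| = 55228.10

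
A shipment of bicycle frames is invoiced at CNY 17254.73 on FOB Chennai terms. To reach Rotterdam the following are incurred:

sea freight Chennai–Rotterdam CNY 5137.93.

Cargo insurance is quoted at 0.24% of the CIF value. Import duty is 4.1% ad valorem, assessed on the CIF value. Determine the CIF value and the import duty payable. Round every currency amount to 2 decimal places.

Let C be the CIF value. C = FOB price + freight + 0.24% × C
C − 0.24% × C = 17254.73 + 5137.93
0.9976 × C = 22392.66
C = 22392.66 / 0.9976 = 22446.53
Insurance premium = 0.24% × 22446.53 = 53.87
Import duty = 22446.53 × 4.1% = 920.31

CIF value: CNY 22446.53; import duty: CNY 920.31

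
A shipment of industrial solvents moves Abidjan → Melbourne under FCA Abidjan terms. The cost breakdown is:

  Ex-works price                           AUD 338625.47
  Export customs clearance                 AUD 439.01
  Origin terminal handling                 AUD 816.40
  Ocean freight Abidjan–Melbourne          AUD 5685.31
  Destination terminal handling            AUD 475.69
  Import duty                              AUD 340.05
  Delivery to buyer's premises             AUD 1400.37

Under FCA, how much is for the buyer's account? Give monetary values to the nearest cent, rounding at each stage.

Buyer's account: AUD 8717.82

FCA: the seller delivers export-cleared goods to the carrier; the buyer bears costs from that point.
Seller's account: goods 338625.47 + export clearance 439.01 = 339064.48
Buyer's account: origin terminal 816.40 + freight 5685.31 + destination terminal 475.69 + duty 340.05 + delivery 1400.37 = 8717.82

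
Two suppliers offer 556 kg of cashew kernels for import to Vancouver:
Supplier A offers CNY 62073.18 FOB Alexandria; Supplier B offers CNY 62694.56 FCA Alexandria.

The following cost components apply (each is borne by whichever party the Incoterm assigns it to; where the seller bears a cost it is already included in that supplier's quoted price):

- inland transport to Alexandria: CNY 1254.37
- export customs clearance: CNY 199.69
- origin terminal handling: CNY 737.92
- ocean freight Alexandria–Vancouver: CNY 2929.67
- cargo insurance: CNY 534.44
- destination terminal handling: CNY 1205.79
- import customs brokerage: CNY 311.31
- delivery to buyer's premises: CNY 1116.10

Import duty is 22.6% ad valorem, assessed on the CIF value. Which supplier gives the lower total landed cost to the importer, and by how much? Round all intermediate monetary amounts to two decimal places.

Supplier A is cheaper by CNY 1666.50

Supplier A (FOB):
CIF value = FOB price + freight + insurance = 62073.18 + 2929.67 + 534.44 = 65537.29
Import duty = 65537.29 × 22.6% = 14811.43
Buyer bears (A): 2929.67 + 534.44 + 1205.79 + 311.31 + 1116.10 = 6097.31
Landed cost (A) = invoice 62073.18 + 6097.31 + duty 14811.43 = 82981.92
Supplier B (FCA):
CIF value = FCA price + origin terminal + freight + insurance = 62694.56 + 737.92 + 2929.67 + 534.44 = 66896.59
Import duty = 66896.59 × 22.6% = 15118.63
Buyer bears (B): 737.92 + 2929.67 + 534.44 + 1205.79 + 311.31 + 1116.10 = 6835.23
Landed cost (B) = invoice 62694.56 + 6835.23 + duty 15118.63 = 84648.42
Difference = |82981.92 − 84648.42| = 1666.50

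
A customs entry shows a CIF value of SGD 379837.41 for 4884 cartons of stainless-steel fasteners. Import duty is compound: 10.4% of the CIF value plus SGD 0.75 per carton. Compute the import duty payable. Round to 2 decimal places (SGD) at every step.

Ad valorem component: 379837.41 × 10.4% = 39503.09
Specific component: 4884 × 0.75 = 3663.00
Import duty = 39503.09 + 3663.00 = 43166.09

Import duty: SGD 43166.09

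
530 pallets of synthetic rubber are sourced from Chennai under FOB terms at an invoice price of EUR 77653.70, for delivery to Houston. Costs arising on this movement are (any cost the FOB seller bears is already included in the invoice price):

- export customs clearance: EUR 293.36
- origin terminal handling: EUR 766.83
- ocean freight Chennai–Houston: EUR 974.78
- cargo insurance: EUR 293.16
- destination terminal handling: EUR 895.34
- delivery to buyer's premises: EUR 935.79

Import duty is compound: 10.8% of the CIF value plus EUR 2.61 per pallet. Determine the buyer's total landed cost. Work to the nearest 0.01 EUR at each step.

FOB: the seller bears costs until goods are on board at the origin port; the buyer bears freight, insurance and all costs thereafter.
Already in the invoice (seller's account under FOB): export clearance, origin terminal — exclude.
CIF value = FOB price + freight + insurance = 77653.70 + 974.78 + 293.16 = 78921.64
Ad valorem component: 78921.64 × 10.8% = 8523.54
Specific component: 530 × 2.61 = 1383.30
Import duty = 8523.54 + 1383.30 = 9906.84
Buyer bears: freight 974.78 + insurance 293.16 + destination terminal 895.34 + delivery 935.79 + duty 9906.84 = 13005.91
Landed cost = invoice 77653.70 + 13005.91 = 90659.61

Total landed cost: EUR 90659.61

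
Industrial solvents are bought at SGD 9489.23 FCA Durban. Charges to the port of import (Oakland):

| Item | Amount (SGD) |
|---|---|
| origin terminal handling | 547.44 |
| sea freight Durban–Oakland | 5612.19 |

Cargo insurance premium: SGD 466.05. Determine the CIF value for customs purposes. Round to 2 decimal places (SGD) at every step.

CIF value: SGD 16114.91

CIF = FCA price + pre-shipment costs + freight + insurance
CIF = 9489.23 + 547.44 + 5612.19 + 466.05 = 16114.91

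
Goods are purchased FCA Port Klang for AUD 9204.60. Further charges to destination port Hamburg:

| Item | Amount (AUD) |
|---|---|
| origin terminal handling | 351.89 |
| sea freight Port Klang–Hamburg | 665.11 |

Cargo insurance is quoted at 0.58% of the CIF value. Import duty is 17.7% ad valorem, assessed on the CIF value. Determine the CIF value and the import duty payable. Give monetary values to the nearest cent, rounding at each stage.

CIF value: AUD 10281.23; import duty: AUD 1819.78

Let C be the CIF value. C = FCA price + pre-shipment costs + freight + 0.58% × C
C − 0.58% × C = 9204.60 + 351.89 + 665.11
0.9942 × C = 10221.60
C = 10221.60 / 0.9942 = 10281.23
Insurance premium = 0.58% × 10281.23 = 59.63
Import duty = 10281.23 × 17.7% = 1819.78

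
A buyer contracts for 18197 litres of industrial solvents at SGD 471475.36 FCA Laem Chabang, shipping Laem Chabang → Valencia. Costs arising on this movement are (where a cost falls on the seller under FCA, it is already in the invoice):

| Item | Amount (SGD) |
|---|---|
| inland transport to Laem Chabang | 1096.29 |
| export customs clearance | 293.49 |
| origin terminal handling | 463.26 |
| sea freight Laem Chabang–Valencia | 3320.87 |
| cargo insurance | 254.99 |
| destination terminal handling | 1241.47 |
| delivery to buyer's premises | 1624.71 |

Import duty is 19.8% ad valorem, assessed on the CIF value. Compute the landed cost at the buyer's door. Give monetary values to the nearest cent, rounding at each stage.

Total landed cost: SGD 572532.53

FCA: the seller delivers export-cleared goods to the carrier; the buyer bears costs from that point.
Already in the invoice (seller's account under FCA): inland to port, export clearance — exclude.
CIF value = FCA price + origin terminal + freight + insurance = 471475.36 + 463.26 + 3320.87 + 254.99 = 475514.48
Import duty = 475514.48 × 19.8% = 94151.87
Buyer bears: origin terminal 463.26 + freight 3320.87 + insurance 254.99 + destination terminal 1241.47 + delivery 1624.71 + duty 94151.87 = 101057.17
Landed cost = invoice 471475.36 + 101057.17 = 572532.53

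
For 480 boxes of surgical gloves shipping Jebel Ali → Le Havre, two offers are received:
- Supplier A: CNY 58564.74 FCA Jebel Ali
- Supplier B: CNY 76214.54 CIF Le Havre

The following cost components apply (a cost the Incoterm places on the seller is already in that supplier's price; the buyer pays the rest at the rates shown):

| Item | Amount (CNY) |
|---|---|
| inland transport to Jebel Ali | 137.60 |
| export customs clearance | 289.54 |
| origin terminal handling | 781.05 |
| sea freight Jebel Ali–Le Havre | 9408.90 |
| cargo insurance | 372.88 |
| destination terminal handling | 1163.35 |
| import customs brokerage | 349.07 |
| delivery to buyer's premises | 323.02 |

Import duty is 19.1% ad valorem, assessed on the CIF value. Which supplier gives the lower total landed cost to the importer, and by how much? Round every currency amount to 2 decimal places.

Supplier A is cheaper by CNY 8440.58

Supplier A (FCA):
CIF value = FCA price + origin terminal + freight + insurance = 58564.74 + 781.05 + 9408.90 + 372.88 = 69127.57
Import duty = 69127.57 × 19.1% = 13203.37
Buyer bears (A): 781.05 + 9408.90 + 372.88 + 1163.35 + 349.07 + 323.02 = 12398.27
Landed cost (A) = invoice 58564.74 + 12398.27 + duty 13203.37 = 84166.38
Supplier B (CIF):
The CIF price already equals the CIF value: 76214.54
Import duty = 76214.54 × 19.1% = 14556.98
Buyer bears (B): 1163.35 + 349.07 + 323.02 = 1835.44
Landed cost (B) = invoice 76214.54 + 1835.44 + duty 14556.98 = 92606.96
Difference = |84166.38 − 92606.96| = 8440.58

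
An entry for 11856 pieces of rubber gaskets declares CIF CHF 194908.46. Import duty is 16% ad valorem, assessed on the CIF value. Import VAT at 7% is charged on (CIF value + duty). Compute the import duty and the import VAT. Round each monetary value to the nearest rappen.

Import duty = 194908.46 × 16% = 31185.35
VAT base = CIF + duty = 194908.46 + 31185.35 = 226093.81
Import VAT = 226093.81 × 7% = 15826.57

Import duty: CHF 31185.35; import VAT: CHF 15826.57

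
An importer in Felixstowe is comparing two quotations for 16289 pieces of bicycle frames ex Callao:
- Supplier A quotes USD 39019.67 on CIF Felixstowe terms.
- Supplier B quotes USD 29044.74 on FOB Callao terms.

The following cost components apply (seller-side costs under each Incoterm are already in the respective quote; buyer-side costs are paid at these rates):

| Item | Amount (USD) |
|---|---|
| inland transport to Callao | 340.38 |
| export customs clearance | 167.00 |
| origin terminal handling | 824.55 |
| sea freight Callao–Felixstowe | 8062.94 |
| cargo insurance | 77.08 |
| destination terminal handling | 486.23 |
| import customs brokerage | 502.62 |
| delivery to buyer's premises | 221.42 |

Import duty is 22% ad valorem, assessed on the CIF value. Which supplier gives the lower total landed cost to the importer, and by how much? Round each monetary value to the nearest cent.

Supplier B is cheaper by USD 2238.59

Supplier A (CIF):
The CIF price already equals the CIF value: 39019.67
Import duty = 39019.67 × 22% = 8584.33
Buyer bears (A): 486.23 + 502.62 + 221.42 = 1210.27
Landed cost (A) = invoice 39019.67 + 1210.27 + duty 8584.33 = 48814.27
Supplier B (FOB):
CIF value = FOB price + freight + insurance = 29044.74 + 8062.94 + 77.08 = 37184.76
Import duty = 37184.76 × 22% = 8180.65
Buyer bears (B): 8062.94 + 77.08 + 486.23 + 502.62 + 221.42 = 9350.29
Landed cost (B) = invoice 29044.74 + 9350.29 + duty 8180.65 = 46575.68
Difference = |48814.27 − 46575.68| = 2238.59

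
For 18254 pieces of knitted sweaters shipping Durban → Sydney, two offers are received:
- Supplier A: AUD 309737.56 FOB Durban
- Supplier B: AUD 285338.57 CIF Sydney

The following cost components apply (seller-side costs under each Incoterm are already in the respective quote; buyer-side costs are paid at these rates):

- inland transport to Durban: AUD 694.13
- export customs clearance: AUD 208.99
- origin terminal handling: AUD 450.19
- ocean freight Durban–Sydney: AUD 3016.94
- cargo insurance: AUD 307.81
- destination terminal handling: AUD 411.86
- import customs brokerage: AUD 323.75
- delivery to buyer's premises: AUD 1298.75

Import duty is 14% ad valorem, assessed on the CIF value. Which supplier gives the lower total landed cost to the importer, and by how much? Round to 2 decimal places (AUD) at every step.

Supplier B is cheaper by AUD 31605.06

Supplier A (FOB):
CIF value = FOB price + freight + insurance = 309737.56 + 3016.94 + 307.81 = 313062.31
Import duty = 313062.31 × 14% = 43828.72
Buyer bears (A): 3016.94 + 307.81 + 411.86 + 323.75 + 1298.75 = 5359.11
Landed cost (A) = invoice 309737.56 + 5359.11 + duty 43828.72 = 358925.39
Supplier B (CIF):
The CIF price already equals the CIF value: 285338.57
Import duty = 285338.57 × 14% = 39947.40
Buyer bears (B): 411.86 + 323.75 + 1298.75 = 2034.36
Landed cost (B) = invoice 285338.57 + 2034.36 + duty 39947.40 = 327320.33
Difference = |358925.39 − 327320.33| = 31605.06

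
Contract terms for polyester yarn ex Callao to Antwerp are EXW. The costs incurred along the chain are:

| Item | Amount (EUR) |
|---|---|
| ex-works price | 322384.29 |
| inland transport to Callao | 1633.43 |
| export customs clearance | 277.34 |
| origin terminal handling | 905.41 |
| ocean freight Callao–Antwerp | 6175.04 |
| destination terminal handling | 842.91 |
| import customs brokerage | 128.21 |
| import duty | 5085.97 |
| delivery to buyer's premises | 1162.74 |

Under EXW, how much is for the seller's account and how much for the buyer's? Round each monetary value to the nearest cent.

EXW: the seller makes goods available at their premises; the buyer bears all onward costs.
Seller's account: goods 322384.29 = 322384.29
Buyer's account: inland to port 1633.43 + export clearance 277.34 + origin terminal 905.41 + freight 6175.04 + destination terminal 842.91 + brokerage 128.21 + duty 5085.97 + delivery 1162.74 = 16211.05

Seller: EUR 322384.29; buyer: EUR 16211.05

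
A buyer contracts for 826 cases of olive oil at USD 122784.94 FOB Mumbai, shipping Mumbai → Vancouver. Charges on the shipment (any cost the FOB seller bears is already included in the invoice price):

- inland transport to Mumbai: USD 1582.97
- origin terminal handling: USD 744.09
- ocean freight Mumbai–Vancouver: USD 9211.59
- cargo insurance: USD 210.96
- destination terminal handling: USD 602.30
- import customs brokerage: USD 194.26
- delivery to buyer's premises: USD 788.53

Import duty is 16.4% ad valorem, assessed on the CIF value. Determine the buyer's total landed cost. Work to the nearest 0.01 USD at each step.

Total landed cost: USD 155474.61

FOB: the seller bears costs until goods are on board at the origin port; the buyer bears freight, insurance and all costs thereafter.
Already in the invoice (seller's account under FOB): inland to port, origin terminal — exclude.
CIF value = FOB price + freight + insurance = 122784.94 + 9211.59 + 210.96 = 132207.49
Import duty = 132207.49 × 16.4% = 21682.03
Buyer bears: freight 9211.59 + insurance 210.96 + destination terminal 602.30 + brokerage 194.26 + delivery 788.53 + duty 21682.03 = 32689.67
Landed cost = invoice 122784.94 + 32689.67 = 155474.61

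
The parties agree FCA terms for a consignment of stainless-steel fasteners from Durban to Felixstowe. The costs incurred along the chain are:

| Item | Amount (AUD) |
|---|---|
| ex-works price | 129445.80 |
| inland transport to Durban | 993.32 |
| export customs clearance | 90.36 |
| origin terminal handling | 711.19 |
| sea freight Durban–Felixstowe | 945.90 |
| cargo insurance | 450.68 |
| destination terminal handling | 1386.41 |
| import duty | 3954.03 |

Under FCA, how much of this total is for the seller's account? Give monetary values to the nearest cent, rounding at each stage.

FCA: the seller delivers export-cleared goods to the carrier; the buyer bears costs from that point.
Seller's account: goods 129445.80 + inland to port 993.32 + export clearance 90.36 = 130529.48
Buyer's account: origin terminal 711.19 + freight 945.90 + insurance 450.68 + destination terminal 1386.41 + duty 3954.03 = 7448.21

Seller's account: AUD 130529.48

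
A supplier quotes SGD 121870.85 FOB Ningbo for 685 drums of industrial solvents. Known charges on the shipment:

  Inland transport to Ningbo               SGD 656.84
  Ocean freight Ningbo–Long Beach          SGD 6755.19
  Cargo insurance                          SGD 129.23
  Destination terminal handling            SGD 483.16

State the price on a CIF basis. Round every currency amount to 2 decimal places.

Not relevant to the conversion: inland to port — on the seller under both FOB and CIF; already in the FOB price and stays in the CIF price. destination terminal — on the buyer under both terms; not part of either seller's price.
From FOB to CIF, the seller additionally bears: freight, insurance.
CIF price = 121870.85 + 6755.19 + 129.23 = 128755.27

CIF price: SGD 128755.27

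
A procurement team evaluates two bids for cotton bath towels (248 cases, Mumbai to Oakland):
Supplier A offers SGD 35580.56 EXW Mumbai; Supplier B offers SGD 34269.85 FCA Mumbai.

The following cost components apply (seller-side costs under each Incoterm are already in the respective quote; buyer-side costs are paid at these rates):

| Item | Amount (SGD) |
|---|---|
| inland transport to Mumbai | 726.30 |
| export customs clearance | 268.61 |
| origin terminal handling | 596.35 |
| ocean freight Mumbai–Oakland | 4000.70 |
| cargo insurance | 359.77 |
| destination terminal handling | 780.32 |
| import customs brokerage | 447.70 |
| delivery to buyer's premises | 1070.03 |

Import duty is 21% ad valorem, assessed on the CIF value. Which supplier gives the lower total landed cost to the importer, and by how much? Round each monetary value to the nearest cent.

Supplier B is cheaper by SGD 2789.80

Supplier A (EXW):
CIF value = EXW price + inland to port + export clearance + origin terminal + freight + insurance = 35580.56 + 726.30 + 268.61 + 596.35 + 4000.70 + 359.77 = 41532.29
Import duty = 41532.29 × 21% = 8721.78
Buyer bears (A): 726.30 + 268.61 + 596.35 + 4000.70 + 359.77 + 780.32 + 447.70 + 1070.03 = 8249.78
Landed cost (A) = invoice 35580.56 + 8249.78 + duty 8721.78 = 52552.12
Supplier B (FCA):
CIF value = FCA price + origin terminal + freight + insurance = 34269.85 + 596.35 + 4000.70 + 359.77 = 39226.67
Import duty = 39226.67 × 21% = 8237.60
Buyer bears (B): 596.35 + 4000.70 + 359.77 + 780.32 + 447.70 + 1070.03 = 7254.87
Landed cost (B) = invoice 34269.85 + 7254.87 + duty 8237.60 = 49762.32
Difference = |52552.12 − 49762.32| = 2789.80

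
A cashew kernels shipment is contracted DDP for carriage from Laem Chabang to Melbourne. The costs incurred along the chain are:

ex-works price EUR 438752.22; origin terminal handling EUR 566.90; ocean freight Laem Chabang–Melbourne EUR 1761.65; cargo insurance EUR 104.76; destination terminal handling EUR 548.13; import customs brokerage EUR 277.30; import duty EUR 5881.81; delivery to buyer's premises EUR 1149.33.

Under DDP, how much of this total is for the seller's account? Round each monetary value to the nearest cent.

DDP: the seller bears all costs including import duty.
Seller's account: goods 438752.22 + origin terminal 566.90 + freight 1761.65 + insurance 104.76 + destination terminal 548.13 + brokerage 277.30 + duty 5881.81 + delivery 1149.33 = 449042.10
Buyer's account: 0.00

Seller's account: EUR 449042.10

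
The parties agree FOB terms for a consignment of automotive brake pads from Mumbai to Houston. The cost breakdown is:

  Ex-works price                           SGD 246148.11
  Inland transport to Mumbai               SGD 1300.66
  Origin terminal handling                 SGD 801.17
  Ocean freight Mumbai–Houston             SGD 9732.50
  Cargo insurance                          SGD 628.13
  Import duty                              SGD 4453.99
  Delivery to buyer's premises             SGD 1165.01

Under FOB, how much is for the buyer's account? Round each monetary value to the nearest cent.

FOB: the seller bears costs until goods are on board at the origin port; the buyer bears freight, insurance and all costs thereafter.
Seller's account: goods 246148.11 + inland to port 1300.66 + origin terminal 801.17 = 248249.94
Buyer's account: freight 9732.50 + insurance 628.13 + duty 4453.99 + delivery 1165.01 = 15979.63

Buyer's account: SGD 15979.63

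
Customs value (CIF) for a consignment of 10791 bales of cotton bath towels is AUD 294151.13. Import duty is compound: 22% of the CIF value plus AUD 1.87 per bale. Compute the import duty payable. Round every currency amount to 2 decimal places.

Ad valorem component: 294151.13 × 22% = 64713.25
Specific component: 10791 × 1.87 = 20179.17
Import duty = 64713.25 + 20179.17 = 84892.42

Import duty: AUD 84892.42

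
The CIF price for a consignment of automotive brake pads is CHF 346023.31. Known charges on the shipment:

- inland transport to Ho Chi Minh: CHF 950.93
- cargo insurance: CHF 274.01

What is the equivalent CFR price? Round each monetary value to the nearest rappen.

CFR price: CHF 345749.30

Not relevant to the conversion: inland to port — on the seller under both CIF and CFR; already in the CIF price and stays in the CFR price.
From CIF to CFR, the seller no longer bears: insurance.
CFR price = 346023.31 − 274.01 = 345749.30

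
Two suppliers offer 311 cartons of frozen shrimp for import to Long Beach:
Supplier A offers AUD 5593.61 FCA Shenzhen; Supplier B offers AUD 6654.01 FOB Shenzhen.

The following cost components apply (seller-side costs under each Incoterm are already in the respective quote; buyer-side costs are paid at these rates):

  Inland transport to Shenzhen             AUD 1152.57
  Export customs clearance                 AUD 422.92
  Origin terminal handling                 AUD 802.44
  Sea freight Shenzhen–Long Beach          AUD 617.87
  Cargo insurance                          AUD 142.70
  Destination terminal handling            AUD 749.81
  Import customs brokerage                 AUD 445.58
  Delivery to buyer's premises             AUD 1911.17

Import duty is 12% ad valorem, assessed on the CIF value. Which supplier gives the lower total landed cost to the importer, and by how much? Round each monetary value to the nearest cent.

Supplier A (FCA):
CIF value = FCA price + origin terminal + freight + insurance = 5593.61 + 802.44 + 617.87 + 142.70 = 7156.62
Import duty = 7156.62 × 12% = 858.79
Buyer bears (A): 802.44 + 617.87 + 142.70 + 749.81 + 445.58 + 1911.17 = 4669.57
Landed cost (A) = invoice 5593.61 + 4669.57 + duty 858.79 = 11121.97
Supplier B (FOB):
CIF value = FOB price + freight + insurance = 6654.01 + 617.87 + 142.70 = 7414.58
Import duty = 7414.58 × 12% = 889.75
Buyer bears (B): 617.87 + 142.70 + 749.81 + 445.58 + 1911.17 = 3867.13
Landed cost (B) = invoice 6654.01 + 3867.13 + duty 889.75 = 11410.89
Difference = |11121.97 − 11410.89| = 288.92

Supplier A is cheaper by AUD 288.92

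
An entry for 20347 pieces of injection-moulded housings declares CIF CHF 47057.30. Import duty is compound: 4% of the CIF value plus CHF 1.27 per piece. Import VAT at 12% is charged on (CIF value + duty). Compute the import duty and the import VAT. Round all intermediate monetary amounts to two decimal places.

Ad valorem component: 47057.30 × 4% = 1882.29
Specific component: 20347 × 1.27 = 25840.69
Import duty = 1882.29 + 25840.69 = 27722.98
VAT base = CIF + duty = 47057.30 + 27722.98 = 74780.28
Import VAT = 74780.28 × 12% = 8973.63

Import duty: CHF 27722.98; import VAT: CHF 8973.63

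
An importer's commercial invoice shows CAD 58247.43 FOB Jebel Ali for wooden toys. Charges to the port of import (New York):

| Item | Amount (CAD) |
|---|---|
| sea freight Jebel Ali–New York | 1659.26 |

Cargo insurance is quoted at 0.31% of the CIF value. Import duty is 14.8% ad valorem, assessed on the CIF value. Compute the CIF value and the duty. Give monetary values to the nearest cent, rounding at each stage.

Let C be the CIF value. C = FOB price + freight + 0.31% × C
C − 0.31% × C = 58247.43 + 1659.26
0.9969 × C = 59906.69
C = 59906.69 / 0.9969 = 60092.98
Insurance premium = 0.31% × 60092.98 = 186.29
Import duty = 60092.98 × 14.8% = 8893.76

CIF value: CAD 60092.98; import duty: CAD 8893.76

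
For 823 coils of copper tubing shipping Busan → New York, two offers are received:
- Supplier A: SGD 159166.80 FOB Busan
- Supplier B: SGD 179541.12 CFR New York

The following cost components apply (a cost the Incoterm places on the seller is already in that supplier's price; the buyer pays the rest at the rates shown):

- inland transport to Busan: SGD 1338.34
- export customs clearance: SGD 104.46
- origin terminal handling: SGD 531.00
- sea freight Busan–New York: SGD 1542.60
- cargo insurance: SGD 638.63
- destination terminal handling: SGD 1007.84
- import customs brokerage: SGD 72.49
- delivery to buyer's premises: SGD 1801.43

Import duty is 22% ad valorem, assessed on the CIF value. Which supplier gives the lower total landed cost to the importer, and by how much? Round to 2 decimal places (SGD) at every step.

Supplier A (FOB):
CIF value = FOB price + freight + insurance = 159166.80 + 1542.60 + 638.63 = 161348.03
Import duty = 161348.03 × 22% = 35496.57
Buyer bears (A): 1542.60 + 638.63 + 1007.84 + 72.49 + 1801.43 = 5062.99
Landed cost (A) = invoice 159166.80 + 5062.99 + duty 35496.57 = 199726.36
Supplier B (CFR):
CIF value = CFR price + insurance = 179541.12 + 638.63 = 180179.75
Import duty = 180179.75 × 22% = 39639.55
Buyer bears (B): 638.63 + 1007.84 + 72.49 + 1801.43 = 3520.39
Landed cost (B) = invoice 179541.12 + 3520.39 + duty 39639.55 = 222701.06
Difference = |199726.36 − 222701.06| = 22974.70

Supplier A is cheaper by SGD 22974.70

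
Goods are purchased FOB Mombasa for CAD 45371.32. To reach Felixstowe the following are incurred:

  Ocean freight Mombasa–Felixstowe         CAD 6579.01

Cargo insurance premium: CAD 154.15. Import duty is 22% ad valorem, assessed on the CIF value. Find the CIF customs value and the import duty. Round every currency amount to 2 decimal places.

CIF value: CAD 52104.48; import duty: CAD 11462.99

CIF = FOB price + freight + insurance
CIF = 45371.32 + 6579.01 + 154.15 = 52104.48
Import duty = 52104.48 × 22% = 11462.99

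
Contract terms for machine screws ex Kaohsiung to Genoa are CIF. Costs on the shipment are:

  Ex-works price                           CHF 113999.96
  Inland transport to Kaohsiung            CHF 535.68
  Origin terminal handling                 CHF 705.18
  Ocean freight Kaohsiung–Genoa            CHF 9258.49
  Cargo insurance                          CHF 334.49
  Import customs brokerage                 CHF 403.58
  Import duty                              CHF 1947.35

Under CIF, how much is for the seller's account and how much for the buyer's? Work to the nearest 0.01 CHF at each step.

CIF: the seller pays costs through ocean freight and marine insurance to the destination port.
Seller's account: goods 113999.96 + inland to port 535.68 + origin terminal 705.18 + freight 9258.49 + insurance 334.49 = 124833.80
Buyer's account: brokerage 403.58 + duty 1947.35 = 2350.93

Seller: CHF 124833.80; buyer: CHF 2350.93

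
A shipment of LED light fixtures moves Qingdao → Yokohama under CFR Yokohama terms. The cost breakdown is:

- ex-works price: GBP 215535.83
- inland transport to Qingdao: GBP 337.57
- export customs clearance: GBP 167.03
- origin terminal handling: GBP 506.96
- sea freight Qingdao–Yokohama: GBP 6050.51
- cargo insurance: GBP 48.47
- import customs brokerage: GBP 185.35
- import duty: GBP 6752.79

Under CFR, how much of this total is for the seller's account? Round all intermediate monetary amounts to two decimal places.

Seller's account: GBP 222597.90

CFR: the seller pays costs through ocean freight to the destination port, but not insurance.
Seller's account: goods 215535.83 + inland to port 337.57 + export clearance 167.03 + origin terminal 506.96 + freight 6050.51 = 222597.90
Buyer's account: insurance 48.47 + brokerage 185.35 + duty 6752.79 = 6986.61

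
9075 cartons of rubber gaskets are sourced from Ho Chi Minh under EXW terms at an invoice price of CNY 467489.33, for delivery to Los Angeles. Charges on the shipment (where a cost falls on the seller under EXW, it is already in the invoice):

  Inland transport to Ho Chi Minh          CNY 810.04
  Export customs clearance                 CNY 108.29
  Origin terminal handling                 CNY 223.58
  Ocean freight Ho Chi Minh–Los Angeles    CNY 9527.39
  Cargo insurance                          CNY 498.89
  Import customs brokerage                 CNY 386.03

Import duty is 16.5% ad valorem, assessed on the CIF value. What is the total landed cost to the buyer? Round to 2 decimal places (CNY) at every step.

Total landed cost: CNY 558022.04

EXW: the seller makes goods available at their premises; the buyer bears all onward costs.
CIF value = EXW price + inland to port + export clearance + origin terminal + freight + insurance = 467489.33 + 810.04 + 108.29 + 223.58 + 9527.39 + 498.89 = 478657.52
Import duty = 478657.52 × 16.5% = 78978.49
Buyer bears: inland to port 810.04 + export clearance 108.29 + origin terminal 223.58 + freight 9527.39 + insurance 498.89 + brokerage 386.03 + duty 78978.49 = 90532.71
Landed cost = invoice 467489.33 + 90532.71 = 558022.04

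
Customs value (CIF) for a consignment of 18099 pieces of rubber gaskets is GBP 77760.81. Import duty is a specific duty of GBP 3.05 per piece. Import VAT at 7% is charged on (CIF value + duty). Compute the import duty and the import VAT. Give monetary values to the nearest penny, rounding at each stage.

Import duty: GBP 55201.95; import VAT: GBP 9307.39

Import duty = 18099 × 3.05 = 55201.95
VAT base = CIF + duty = 77760.81 + 55201.95 = 132962.76
Import VAT = 132962.76 × 7% = 9307.39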